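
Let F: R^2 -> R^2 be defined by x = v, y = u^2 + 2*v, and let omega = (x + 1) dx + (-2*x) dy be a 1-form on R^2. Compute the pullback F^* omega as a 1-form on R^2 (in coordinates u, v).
F^* omega = (-4*u*v) du + (1 - 3*v) dv

Using F^*(f dg) = (f ∘ F) d(g ∘ F), substitute each coordinate x_i by F_i(u, v) in f_i, and replace dx_i by d F_i = (∂F_i/∂u) du + (∂F_i/∂v) dv.
  For the x component: f_1(F) = v + 1; d F_1 = (0) du + (1) dv
  For the y component: f_2(F) = -2*v; d F_2 = (2*u) du + (2) dv
Combining and collecting du, dv coefficients:
  coeff of du: -4*u*v
  coeff of dv: 1 - 3*v
F^* omega = (-4*u*v) du + (1 - 3*v) dv.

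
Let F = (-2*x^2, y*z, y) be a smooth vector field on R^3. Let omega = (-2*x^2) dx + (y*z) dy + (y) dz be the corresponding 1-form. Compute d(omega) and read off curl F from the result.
d(omega) = (1 - y) dy ∧ dz + (0) dz ∧ dx + (0) dx ∧ dy; curl F = (1 - y, 0, 0)

d omega = sum_{i<j} (∂f_j/∂x_i - ∂f_i/∂x_j) dx_i ∧ dx_j. Under the identification (dy ∧ dz, dz ∧ dx, dx ∧ dy) ↔ (e_x, e_y, e_z), the coefficients are exactly the components of curl F. Compute:
  ∂R/∂y - ∂Q/∂z = (1) - (y) = 1 - y
  ∂P/∂z - ∂R/∂x = (0) - (0) = 0
  ∂Q/∂x - ∂P/∂y = (0) - (0) = 0.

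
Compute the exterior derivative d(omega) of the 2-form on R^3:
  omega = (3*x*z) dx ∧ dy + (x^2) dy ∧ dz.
d(omega) = (5*x) dx ∧ dy ∧ dz

For a 2-form omega = sum_{i<j} g_{ij} dx_i ∧ dx_j, the exterior derivative is
  d(omega) = sum_{i<j} d(g_{ij}) ∧ dx_i ∧ dx_j = sum_{i<j, k} (∂g_{ij}/∂x_k) dx_k ∧ dx_i ∧ dx_j.
Expand each term, using dx_k ∧ dx_i ∧ dx_j = sgn(permutation) dx_{(a)} ∧ dx_{(b)} ∧ dx_{(c)} with (a < b < c) sorted:
  d(3*x*z) includes (∂/∂z)(3*x*z) dz = (3*x) dz, which multiplied by dx ∧ dy gives (3*x) dx ∧ dy ∧ dz
  d(x^2) includes (∂/∂x)(x^2) dx = (2*x) dx, which multiplied by dy ∧ dz gives (2*x) dx ∧ dy ∧ dz
Collecting like 3-forms: d(omega) = (5*x) dx ∧ dy ∧ dz.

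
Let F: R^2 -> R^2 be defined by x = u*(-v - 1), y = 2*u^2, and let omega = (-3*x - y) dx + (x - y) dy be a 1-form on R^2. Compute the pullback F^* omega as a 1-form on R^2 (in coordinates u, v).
F^* omega = (u*(-8*u^2 - 2*u*v - 2*u - 3*v^2 - 6*v - 3)) du + (u^2*(2*u - 3*v - 3)) dv

Using F^*(f dg) = (f ∘ F) d(g ∘ F), substitute each coordinate x_i by F_i(u, v) in f_i, and replace dx_i by d F_i = (∂F_i/∂u) du + (∂F_i/∂v) dv.
  For the x component: f_1(F) = u*(-2*u + 3*v + 3); d F_1 = (-v - 1) du + (-u) dv
  For the y component: f_2(F) = u*(-2*u - v - 1); d F_2 = (4*u) du + (0) dv
Combining and collecting du, dv coefficients:
  coeff of du: u*(-8*u^2 - 2*u*v - 2*u - 3*v^2 - 6*v - 3)
  coeff of dv: u^2*(2*u - 3*v - 3)
F^* omega = (u*(-8*u^2 - 2*u*v - 2*u - 3*v^2 - 6*v - 3)) du + (u^2*(2*u - 3*v - 3)) dv.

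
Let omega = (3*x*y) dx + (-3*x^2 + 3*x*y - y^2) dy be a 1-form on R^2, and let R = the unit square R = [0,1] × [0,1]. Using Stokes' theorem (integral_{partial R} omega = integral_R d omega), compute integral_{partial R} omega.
integral_(partial R) omega = -3

Stokes: integral_partial_R omega = integral_R d omega with d omega = (∂Q/∂x - ∂P/∂y) dx ∧ dy.
  ∂Q/∂x = -6*x + 3*y
  ∂P/∂y = 3*x
  integrand = ∂Q/∂x - ∂P/∂y = -9*x + 3*y.
Integrating over R: integral_0^1 integral_0^1 (-9*x + 3*y) dx dy = -3.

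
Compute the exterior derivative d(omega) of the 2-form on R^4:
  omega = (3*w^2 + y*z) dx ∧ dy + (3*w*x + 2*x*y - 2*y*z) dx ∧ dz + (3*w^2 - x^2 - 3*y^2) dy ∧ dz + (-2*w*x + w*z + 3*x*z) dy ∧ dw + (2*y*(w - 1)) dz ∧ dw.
d(omega) = (-4*x + y + 2*z) dx ∧ dy ∧ dz + (4*w + 3*z) dx ∧ dy ∧ dw + (3*x) dx ∧ dz ∧ dw + (7*w - 3*x - 2) dy ∧ dz ∧ dw

For a 2-form omega = sum_{i<j} g_{ij} dx_i ∧ dx_j, the exterior derivative is
  d(omega) = sum_{i<j} d(g_{ij}) ∧ dx_i ∧ dx_j = sum_{i<j, k} (∂g_{ij}/∂x_k) dx_k ∧ dx_i ∧ dx_j.
Expand each term, using dx_k ∧ dx_i ∧ dx_j = sgn(permutation) dx_{(a)} ∧ dx_{(b)} ∧ dx_{(c)} with (a < b < c) sorted:
  d(3*w^2 + y*z) includes (∂/∂z)(3*w^2 + y*z) dz = (y) dz, which multiplied by dx ∧ dy gives (y) dx ∧ dy ∧ dz
  d(3*w^2 + y*z) includes (∂/∂w)(3*w^2 + y*z) dw = (6*w) dw, which multiplied by dx ∧ dy gives (6*w) dx ∧ dy ∧ dw
  d(3*w*x + 2*x*y - 2*y*z) includes (∂/∂y)(3*w*x + 2*x*y - 2*y*z) dy = (2*x - 2*z) dy, which multiplied by dx ∧ dz gives (-2*x + 2*z) dx ∧ dy ∧ dz
  d(3*w*x + 2*x*y - 2*y*z) includes (∂/∂w)(3*w*x + 2*x*y - 2*y*z) dw = (3*x) dw, which multiplied by dx ∧ dz gives (3*x) dx ∧ dz ∧ dw
  d(3*w^2 - x^2 - 3*y^2) includes (∂/∂x)(3*w^2 - x^2 - 3*y^2) dx = (-2*x) dx, which multiplied by dy ∧ dz gives (-2*x) dx ∧ dy ∧ dz
  d(3*w^2 - x^2 - 3*y^2) includes (∂/∂w)(3*w^2 - x^2 - 3*y^2) dw = (6*w) dw, which multiplied by dy ∧ dz gives (6*w) dy ∧ dz ∧ dw
  d(-2*w*x + w*z + 3*x*z) includes (∂/∂x)(-2*w*x + w*z + 3*x*z) dx = (-2*w + 3*z) dx, which multiplied by dy ∧ dw gives (-2*w + 3*z) dx ∧ dy ∧ dw
  d(-2*w*x + w*z + 3*x*z) includes (∂/∂z)(-2*w*x + w*z + 3*x*z) dz = (w + 3*x) dz, which multiplied by dy ∧ dw gives (-w - 3*x) dy ∧ dz ∧ dw
  d(2*y*(w - 1)) includes (∂/∂y)(2*y*(w - 1)) dy = (2*w - 2) dy, which multiplied by dz ∧ dw gives (2*w - 2) dy ∧ dz ∧ dw
Collecting like 3-forms: d(omega) = (-4*x + y + 2*z) dx ∧ dy ∧ dz + (4*w + 3*z) dx ∧ dy ∧ dw + (3*x) dx ∧ dz ∧ dw + (7*w - 3*x - 2) dy ∧ dz ∧ dw.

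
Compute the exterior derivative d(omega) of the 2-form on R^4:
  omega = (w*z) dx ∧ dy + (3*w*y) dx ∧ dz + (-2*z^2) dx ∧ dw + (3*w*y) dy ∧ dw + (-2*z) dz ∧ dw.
d(omega) = (-2*w) dx ∧ dy ∧ dz + (z) dx ∧ dy ∧ dw + (3*y + 4*z) dx ∧ dz ∧ dw

For a 2-form omega = sum_{i<j} g_{ij} dx_i ∧ dx_j, the exterior derivative is
  d(omega) = sum_{i<j} d(g_{ij}) ∧ dx_i ∧ dx_j = sum_{i<j, k} (∂g_{ij}/∂x_k) dx_k ∧ dx_i ∧ dx_j.
Expand each term, using dx_k ∧ dx_i ∧ dx_j = sgn(permutation) dx_{(a)} ∧ dx_{(b)} ∧ dx_{(c)} with (a < b < c) sorted:
  d(w*z) includes (∂/∂z)(w*z) dz = (w) dz, which multiplied by dx ∧ dy gives (w) dx ∧ dy ∧ dz
  d(w*z) includes (∂/∂w)(w*z) dw = (z) dw, which multiplied by dx ∧ dy gives (z) dx ∧ dy ∧ dw
  d(3*w*y) includes (∂/∂y)(3*w*y) dy = (3*w) dy, which multiplied by dx ∧ dz gives (-3*w) dx ∧ dy ∧ dz
  d(3*w*y) includes (∂/∂w)(3*w*y) dw = (3*y) dw, which multiplied by dx ∧ dz gives (3*y) dx ∧ dz ∧ dw
  d(-2*z^2) includes (∂/∂z)(-2*z^2) dz = (-4*z) dz, which multiplied by dx ∧ dw gives (4*z) dx ∧ dz ∧ dw
Collecting like 3-forms: d(omega) = (-2*w) dx ∧ dy ∧ dz + (z) dx ∧ dy ∧ dw + (3*y + 4*z) dx ∧ dz ∧ dw.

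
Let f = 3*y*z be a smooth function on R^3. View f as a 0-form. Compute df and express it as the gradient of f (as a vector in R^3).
df = (0) dx + (3*z) dy + (3*y) dz; grad f = (0, 3*z, 3*y)

For a 0-form f, d f = (∂f/∂x) dx + (∂f/∂y) dy + (∂f/∂z) dz. The components of the vector representation are exactly the entries of grad f in Cartesian coordinates:
  ∂f/∂x = 0
  ∂f/∂y = 3*z
  ∂f/∂z = 3*y.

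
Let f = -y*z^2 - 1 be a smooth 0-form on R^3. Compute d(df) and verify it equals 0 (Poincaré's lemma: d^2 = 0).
d(df) = 0

Step 1: df = sum_i (∂f/∂x_i) dx_i = (0) dx + (-z^2) dy + (-2*y*z) dz.
Step 2: Apply d again. Using the 1-form formula, the coefficient of dx ∧ dy in d(df) is ∂^2 f/∂x ∂y - ∂^2 f/∂y ∂x = (0) - (0) = 0 (equality of mixed partials for smooth f).
Similarly for dx ∧ dz and dy ∧ dz — all coefficients vanish. So d(df) = 0.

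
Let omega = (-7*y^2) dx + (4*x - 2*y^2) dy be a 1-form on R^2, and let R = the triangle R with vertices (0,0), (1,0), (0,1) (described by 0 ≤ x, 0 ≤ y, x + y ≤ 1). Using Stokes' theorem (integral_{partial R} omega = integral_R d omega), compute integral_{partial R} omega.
integral_(partial R) omega = 13/3

Stokes: integral_partial_R omega = integral_R d omega with d omega = (∂Q/∂x - ∂P/∂y) dx ∧ dy.
  ∂Q/∂x = 4
  ∂P/∂y = -14*y
  integrand = ∂Q/∂x - ∂P/∂y = 14*y + 4.
Integrating over R: integral_0^1 integral_0^{1-x} (14*y + 4) dy dx = 13/3.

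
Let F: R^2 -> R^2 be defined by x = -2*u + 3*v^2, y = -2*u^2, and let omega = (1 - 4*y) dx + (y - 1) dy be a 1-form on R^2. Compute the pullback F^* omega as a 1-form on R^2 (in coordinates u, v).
F^* omega = (8*u^3 - 16*u^2 + 4*u - 2) du + (6*v*(8*u^2 + 1)) dv

Using F^*(f dg) = (f ∘ F) d(g ∘ F), substitute each coordinate x_i by F_i(u, v) in f_i, and replace dx_i by d F_i = (∂F_i/∂u) du + (∂F_i/∂v) dv.
  For the x component: f_1(F) = 8*u^2 + 1; d F_1 = (-2) du + (6*v) dv
  For the y component: f_2(F) = -2*u^2 - 1; d F_2 = (-4*u) du + (0) dv
Combining and collecting du, dv coefficients:
  coeff of du: 8*u^3 - 16*u^2 + 4*u - 2
  coeff of dv: 6*v*(8*u^2 + 1)
F^* omega = (8*u^3 - 16*u^2 + 4*u - 2) du + (6*v*(8*u^2 + 1)) dv.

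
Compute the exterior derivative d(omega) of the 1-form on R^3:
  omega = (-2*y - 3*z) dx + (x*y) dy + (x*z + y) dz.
d(omega) = (y + 2) dx ∧ dy + (z + 3) dx ∧ dz + (1) dy ∧ dz

For a 1-form omega = sum_i f_i dx_i, the exterior derivative is
  d(omega) = sum_{i < j} (∂f_j/∂x_i - ∂f_i/∂x_j) dx_i ∧ dx_j.
  coefficient of dx ∧ dy: ∂f_2/∂x - ∂f_1/∂y = ∂(x*y)/∂x - ∂(-2*y - 3*z)/∂y = y + 2
  coefficient of dx ∧ dz: ∂f_3/∂x - ∂f_1/∂z = ∂(x*z + y)/∂x - ∂(-2*y - 3*z)/∂z = z + 3
  coefficient of dy ∧ dz: ∂f_3/∂y - ∂f_2/∂z = ∂(x*z + y)/∂y - ∂(x*y)/∂z = 1
Assembling: d(omega) = (y + 2) dx ∧ dy + (z + 3) dx ∧ dz + (1) dy ∧ dz.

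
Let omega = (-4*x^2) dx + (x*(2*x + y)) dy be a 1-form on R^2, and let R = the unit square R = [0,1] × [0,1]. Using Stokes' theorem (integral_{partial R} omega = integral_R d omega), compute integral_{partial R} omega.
integral_(partial R) omega = 5/2

Stokes: integral_partial_R omega = integral_R d omega with d omega = (∂Q/∂x - ∂P/∂y) dx ∧ dy.
  ∂Q/∂x = 4*x + y
  ∂P/∂y = 0
  integrand = ∂Q/∂x - ∂P/∂y = 4*x + y.
Integrating over R: integral_0^1 integral_0^1 (4*x + y) dx dy = 5/2.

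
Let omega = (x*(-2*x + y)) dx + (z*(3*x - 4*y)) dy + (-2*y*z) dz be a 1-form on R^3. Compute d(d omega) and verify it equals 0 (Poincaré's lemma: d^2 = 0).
d(d omega) = 0

Step 1: d omega = sum_{i<j} (∂f_j/∂x_i - ∂f_i/∂x_j) dx_i ∧ dx_j:
  coeff of dx ∧ dy: -x + 3*z
  coeff of dx ∧ dz: 0
  coeff of dy ∧ dz: -3*x + 4*y - 2*z
Step 2: Apply d again to each 2-form coefficient. The only possible 3-form in R^3 is dx ∧ dy ∧ dz, with coefficient
  ∂(coeff of dy∧dz)/∂x - ∂(coeff of dx∧dz)/∂y + ∂(coeff of dx∧dy)/∂z
  = ∂/∂x (-3*x + 4*y - 2*z) - ∂/∂y (0) + ∂/∂z (-x + 3*z).
Each of these terms simplifies to sums of mixed partials that cancel in pairs. The result is 0 (by equality of mixed partials for smooth functions — Schwarz / Clairaut).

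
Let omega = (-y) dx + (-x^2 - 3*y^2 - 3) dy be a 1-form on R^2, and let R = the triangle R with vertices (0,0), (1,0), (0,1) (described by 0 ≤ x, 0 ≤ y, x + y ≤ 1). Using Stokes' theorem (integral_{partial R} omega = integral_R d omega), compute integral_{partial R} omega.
integral_(partial R) omega = 1/6

Stokes: integral_partial_R omega = integral_R d omega with d omega = (∂Q/∂x - ∂P/∂y) dx ∧ dy.
  ∂Q/∂x = -2*x
  ∂P/∂y = -1
  integrand = ∂Q/∂x - ∂P/∂y = 1 - 2*x.
Integrating over R: integral_0^1 integral_0^{1-x} (1 - 2*x) dy dx = 1/6.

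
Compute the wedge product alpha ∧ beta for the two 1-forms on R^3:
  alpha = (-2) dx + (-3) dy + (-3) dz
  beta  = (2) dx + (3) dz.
alpha ∧ beta = (6) dx ∧ dy + (-9) dy ∧ dz

Distribute the wedge, using dx_i ∧ dx_j = -dx_j ∧ dx_i and dx_i ∧ dx_i = 0. For each pair (i, j) with i < j, the coefficient of dx_i ∧ dx_j in alpha ∧ beta is (alpha_i * beta_j - alpha_j * beta_i). Collecting: alpha ∧ beta = (6) dx ∧ dy + (-9) dy ∧ dz.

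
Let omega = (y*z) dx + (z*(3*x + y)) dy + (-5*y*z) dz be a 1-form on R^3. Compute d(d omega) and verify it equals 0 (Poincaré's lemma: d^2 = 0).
d(d omega) = 0

Step 1: d omega = sum_{i<j} (∂f_j/∂x_i - ∂f_i/∂x_j) dx_i ∧ dx_j:
  coeff of dx ∧ dy: 2*z
  coeff of dx ∧ dz: -y
  coeff of dy ∧ dz: -3*x - y - 5*z
Step 2: Apply d again to each 2-form coefficient. The only possible 3-form in R^3 is dx ∧ dy ∧ dz, with coefficient
  ∂(coeff of dy∧dz)/∂x - ∂(coeff of dx∧dz)/∂y + ∂(coeff of dx∧dy)/∂z
  = ∂/∂x (-3*x - y - 5*z) - ∂/∂y (-y) + ∂/∂z (2*z).
Each of these terms simplifies to sums of mixed partials that cancel in pairs. The result is 0 (by equality of mixed partials for smooth functions — Schwarz / Clairaut).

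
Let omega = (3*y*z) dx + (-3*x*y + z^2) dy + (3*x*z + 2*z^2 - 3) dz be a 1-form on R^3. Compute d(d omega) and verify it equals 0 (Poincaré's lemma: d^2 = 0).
d(d omega) = 0

Step 1: d omega = sum_{i<j} (∂f_j/∂x_i - ∂f_i/∂x_j) dx_i ∧ dx_j:
  coeff of dx ∧ dy: -3*y - 3*z
  coeff of dx ∧ dz: -3*y + 3*z
  coeff of dy ∧ dz: -2*z
Step 2: Apply d again to each 2-form coefficient. The only possible 3-form in R^3 is dx ∧ dy ∧ dz, with coefficient
  ∂(coeff of dy∧dz)/∂x - ∂(coeff of dx∧dz)/∂y + ∂(coeff of dx∧dy)/∂z
  = ∂/∂x (-2*z) - ∂/∂y (-3*y + 3*z) + ∂/∂z (-3*y - 3*z).
Each of these terms simplifies to sums of mixed partials that cancel in pairs. The result is 0 (by equality of mixed partials for smooth functions — Schwarz / Clairaut).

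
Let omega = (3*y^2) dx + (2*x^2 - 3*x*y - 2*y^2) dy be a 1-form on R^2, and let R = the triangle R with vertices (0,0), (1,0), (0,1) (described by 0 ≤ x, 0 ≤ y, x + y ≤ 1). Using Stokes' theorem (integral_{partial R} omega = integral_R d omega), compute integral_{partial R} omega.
integral_(partial R) omega = -5/6

Stokes: integral_partial_R omega = integral_R d omega with d omega = (∂Q/∂x - ∂P/∂y) dx ∧ dy.
  ∂Q/∂x = 4*x - 3*y
  ∂P/∂y = 6*y
  integrand = ∂Q/∂x - ∂P/∂y = 4*x - 9*y.
Integrating over R: integral_0^1 integral_0^{1-x} (4*x - 9*y) dy dx = -5/6.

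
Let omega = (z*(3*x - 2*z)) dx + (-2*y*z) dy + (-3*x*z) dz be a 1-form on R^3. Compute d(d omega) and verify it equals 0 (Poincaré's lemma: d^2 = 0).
d(d omega) = 0

Step 1: d omega = sum_{i<j} (∂f_j/∂x_i - ∂f_i/∂x_j) dx_i ∧ dx_j:
  coeff of dx ∧ dy: 0
  coeff of dx ∧ dz: -3*x + z
  coeff of dy ∧ dz: 2*y
Step 2: Apply d again to each 2-form coefficient. The only possible 3-form in R^3 is dx ∧ dy ∧ dz, with coefficient
  ∂(coeff of dy∧dz)/∂x - ∂(coeff of dx∧dz)/∂y + ∂(coeff of dx∧dy)/∂z
  = ∂/∂x (2*y) - ∂/∂y (-3*x + z) + ∂/∂z (0).
Each of these terms simplifies to sums of mixed partials that cancel in pairs. The result is 0 (by equality of mixed partials for smooth functions — Schwarz / Clairaut).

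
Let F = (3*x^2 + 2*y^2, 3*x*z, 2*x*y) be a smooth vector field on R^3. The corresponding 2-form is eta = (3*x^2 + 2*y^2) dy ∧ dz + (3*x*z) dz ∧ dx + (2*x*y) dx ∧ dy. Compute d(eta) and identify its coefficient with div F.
d(eta) = (6*x) dx ∧ dy ∧ dz; div F = 6*x

For a 2-form in R^3 of the form above, applying d gives a 3-form with coefficient ∂P/∂x + ∂Q/∂y + ∂R/∂z:
  ∂P/∂x = 6*x
  ∂Q/∂y = 0
  ∂R/∂z = 0
Sum = 6*x, which is exactly div F.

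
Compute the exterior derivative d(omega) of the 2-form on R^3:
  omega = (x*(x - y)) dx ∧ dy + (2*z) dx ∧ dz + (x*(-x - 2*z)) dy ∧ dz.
d(omega) = (-2*x - 2*z) dx ∧ dy ∧ dz

For a 2-form omega = sum_{i<j} g_{ij} dx_i ∧ dx_j, the exterior derivative is
  d(omega) = sum_{i<j} d(g_{ij}) ∧ dx_i ∧ dx_j = sum_{i<j, k} (∂g_{ij}/∂x_k) dx_k ∧ dx_i ∧ dx_j.
Expand each term, using dx_k ∧ dx_i ∧ dx_j = sgn(permutation) dx_{(a)} ∧ dx_{(b)} ∧ dx_{(c)} with (a < b < c) sorted:
  d(x*(-x - 2*z)) includes (∂/∂x)(x*(-x - 2*z)) dx = (-2*x - 2*z) dx, which multiplied by dy ∧ dz gives (-2*x - 2*z) dx ∧ dy ∧ dz
Collecting like 3-forms: d(omega) = (-2*x - 2*z) dx ∧ dy ∧ dz.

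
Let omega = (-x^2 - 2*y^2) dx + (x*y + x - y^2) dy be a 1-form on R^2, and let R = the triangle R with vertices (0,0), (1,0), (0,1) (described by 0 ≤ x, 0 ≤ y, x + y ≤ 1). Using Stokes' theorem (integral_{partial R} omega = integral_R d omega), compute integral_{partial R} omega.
integral_(partial R) omega = 4/3

Stokes: integral_partial_R omega = integral_R d omega with d omega = (∂Q/∂x - ∂P/∂y) dx ∧ dy.
  ∂Q/∂x = y + 1
  ∂P/∂y = -4*y
  integrand = ∂Q/∂x - ∂P/∂y = 5*y + 1.
Integrating over R: integral_0^1 integral_0^{1-x} (5*y + 1) dy dx = 4/3.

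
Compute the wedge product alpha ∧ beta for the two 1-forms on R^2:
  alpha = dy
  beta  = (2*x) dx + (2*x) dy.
alpha ∧ beta = (-2*x) dx ∧ dy

Distribute the wedge, using dx_i ∧ dx_j = -dx_j ∧ dx_i and dx_i ∧ dx_i = 0. For each pair (i, j) with i < j, the coefficient of dx_i ∧ dx_j in alpha ∧ beta is (alpha_i * beta_j - alpha_j * beta_i). Collecting: alpha ∧ beta = (-2*x) dx ∧ dy.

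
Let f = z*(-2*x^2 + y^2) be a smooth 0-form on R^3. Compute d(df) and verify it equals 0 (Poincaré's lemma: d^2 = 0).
d(df) = 0

Step 1: df = sum_i (∂f/∂x_i) dx_i = (-4*x*z) dx + (2*y*z) dy + (-2*x^2 + y^2) dz.
Step 2: Apply d again. Using the 1-form formula, the coefficient of dx ∧ dy in d(df) is ∂^2 f/∂x ∂y - ∂^2 f/∂y ∂x = (0) - (0) = 0 (equality of mixed partials for smooth f).
Similarly for dx ∧ dz and dy ∧ dz — all coefficients vanish. So d(df) = 0.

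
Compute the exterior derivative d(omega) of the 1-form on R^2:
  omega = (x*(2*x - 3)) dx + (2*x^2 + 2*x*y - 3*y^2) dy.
d(omega) = (4*x + 2*y) dx ∧ dy

For a 1-form omega = sum_i f_i dx_i, the exterior derivative is
  d(omega) = sum_{i < j} (∂f_j/∂x_i - ∂f_i/∂x_j) dx_i ∧ dx_j.
  coefficient of dx ∧ dy: ∂f_2/∂x - ∂f_1/∂y = ∂(2*x^2 + 2*x*y - 3*y^2)/∂x - ∂(x*(2*x - 3))/∂y = 4*x + 2*y
Assembling: d(omega) = (4*x + 2*y) dx ∧ dy.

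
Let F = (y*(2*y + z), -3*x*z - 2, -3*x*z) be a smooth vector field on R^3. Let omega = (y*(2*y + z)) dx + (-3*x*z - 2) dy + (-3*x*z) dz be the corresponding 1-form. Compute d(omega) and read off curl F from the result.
d(omega) = (3*x) dy ∧ dz + (y + 3*z) dz ∧ dx + (-4*y - 4*z) dx ∧ dy; curl F = (3*x, y + 3*z, -4*y - 4*z)

d omega = sum_{i<j} (∂f_j/∂x_i - ∂f_i/∂x_j) dx_i ∧ dx_j. Under the identification (dy ∧ dz, dz ∧ dx, dx ∧ dy) ↔ (e_x, e_y, e_z), the coefficients are exactly the components of curl F. Compute:
  ∂R/∂y - ∂Q/∂z = (0) - (-3*x) = 3*x
  ∂P/∂z - ∂R/∂x = (y) - (-3*z) = y + 3*z
  ∂Q/∂x - ∂P/∂y = (-3*z) - (4*y + z) = -4*y - 4*z.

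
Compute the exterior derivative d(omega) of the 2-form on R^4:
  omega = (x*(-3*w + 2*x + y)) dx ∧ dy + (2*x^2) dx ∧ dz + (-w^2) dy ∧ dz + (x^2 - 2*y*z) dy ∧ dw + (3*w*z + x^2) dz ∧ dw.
d(omega) = (-x) dx ∧ dy ∧ dw + (-2*w + 2*y) dy ∧ dz ∧ dw + (2*x) dx ∧ dz ∧ dw

For a 2-form omega = sum_{i<j} g_{ij} dx_i ∧ dx_j, the exterior derivative is
  d(omega) = sum_{i<j} d(g_{ij}) ∧ dx_i ∧ dx_j = sum_{i<j, k} (∂g_{ij}/∂x_k) dx_k ∧ dx_i ∧ dx_j.
Expand each term, using dx_k ∧ dx_i ∧ dx_j = sgn(permutation) dx_{(a)} ∧ dx_{(b)} ∧ dx_{(c)} with (a < b < c) sorted:
  d(x*(-3*w + 2*x + y)) includes (∂/∂w)(x*(-3*w + 2*x + y)) dw = (-3*x) dw, which multiplied by dx ∧ dy gives (-3*x) dx ∧ dy ∧ dw
  d(-w^2) includes (∂/∂w)(-w^2) dw = (-2*w) dw, which multiplied by dy ∧ dz gives (-2*w) dy ∧ dz ∧ dw
  d(x^2 - 2*y*z) includes (∂/∂x)(x^2 - 2*y*z) dx = (2*x) dx, which multiplied by dy ∧ dw gives (2*x) dx ∧ dy ∧ dw
  d(x^2 - 2*y*z) includes (∂/∂z)(x^2 - 2*y*z) dz = (-2*y) dz, which multiplied by dy ∧ dw gives (2*y) dy ∧ dz ∧ dw
  d(3*w*z + x^2) includes (∂/∂x)(3*w*z + x^2) dx = (2*x) dx, which multiplied by dz ∧ dw gives (2*x) dx ∧ dz ∧ dw
Collecting like 3-forms: d(omega) = (-x) dx ∧ dy ∧ dw + (-2*w + 2*y) dy ∧ dz ∧ dw + (2*x) dx ∧ dz ∧ dw.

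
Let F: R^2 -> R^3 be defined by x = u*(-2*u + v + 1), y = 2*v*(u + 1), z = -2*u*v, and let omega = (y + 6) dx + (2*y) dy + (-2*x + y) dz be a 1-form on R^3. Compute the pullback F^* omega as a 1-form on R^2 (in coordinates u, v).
F^* omega = (-16*u^2*v + 10*u*v^2 - 2*u*v - 24*u + 6*v^2 + 8*v + 6) du + (-8*u^3 + 10*u^2*v + 4*u^2 + 14*u*v + 6*u + 8*v) dv

Using F^*(f dg) = (f ∘ F) d(g ∘ F), substitute each coordinate x_i by F_i(u, v) in f_i, and replace dx_i by d F_i = (∂F_i/∂u) du + (∂F_i/∂v) dv.
  For the x component: f_1(F) = 2*u*v + 2*v + 6; d F_1 = (-4*u + v + 1) du + (u) dv
  For the y component: f_2(F) = 4*v*(u + 1); d F_2 = (2*v) du + (2*u + 2) dv
  For the z component: f_3(F) = 4*u^2 - 2*u + 2*v; d F_3 = (-2*v) du + (-2*u) dv
Combining and collecting du, dv coefficients:
  coeff of du: -16*u^2*v + 10*u*v^2 - 2*u*v - 24*u + 6*v^2 + 8*v + 6
  coeff of dv: -8*u^3 + 10*u^2*v + 4*u^2 + 14*u*v + 6*u + 8*v
F^* omega = (-16*u^2*v + 10*u*v^2 - 2*u*v - 24*u + 6*v^2 + 8*v + 6) du + (-8*u^3 + 10*u^2*v + 4*u^2 + 14*u*v + 6*u + 8*v) dv.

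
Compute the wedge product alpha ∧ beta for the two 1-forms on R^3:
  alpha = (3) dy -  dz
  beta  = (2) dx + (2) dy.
alpha ∧ beta = (-6) dx ∧ dy + (2) dx ∧ dz + (2) dy ∧ dz

Distribute the wedge, using dx_i ∧ dx_j = -dx_j ∧ dx_i and dx_i ∧ dx_i = 0. For each pair (i, j) with i < j, the coefficient of dx_i ∧ dx_j in alpha ∧ beta is (alpha_i * beta_j - alpha_j * beta_i). Collecting: alpha ∧ beta = (-6) dx ∧ dy + (2) dx ∧ dz + (2) dy ∧ dz.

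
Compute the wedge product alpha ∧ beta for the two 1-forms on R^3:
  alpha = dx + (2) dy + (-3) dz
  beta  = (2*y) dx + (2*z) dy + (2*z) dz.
alpha ∧ beta = (-4*y + 2*z) dx ∧ dy + (6*y + 2*z) dx ∧ dz + (10*z) dy ∧ dz

Distribute the wedge, using dx_i ∧ dx_j = -dx_j ∧ dx_i and dx_i ∧ dx_i = 0. For each pair (i, j) with i < j, the coefficient of dx_i ∧ dx_j in alpha ∧ beta is (alpha_i * beta_j - alpha_j * beta_i). Collecting: alpha ∧ beta = (-4*y + 2*z) dx ∧ dy + (6*y + 2*z) dx ∧ dz + (10*z) dy ∧ dz.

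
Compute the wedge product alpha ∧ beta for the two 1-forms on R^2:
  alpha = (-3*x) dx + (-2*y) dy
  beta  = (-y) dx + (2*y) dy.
alpha ∧ beta = (-2*y*(3*x + y)) dx ∧ dy

Distribute the wedge, using dx_i ∧ dx_j = -dx_j ∧ dx_i and dx_i ∧ dx_i = 0. For each pair (i, j) with i < j, the coefficient of dx_i ∧ dx_j in alpha ∧ beta is (alpha_i * beta_j - alpha_j * beta_i). Collecting: alpha ∧ beta = (-2*y*(3*x + y)) dx ∧ dy.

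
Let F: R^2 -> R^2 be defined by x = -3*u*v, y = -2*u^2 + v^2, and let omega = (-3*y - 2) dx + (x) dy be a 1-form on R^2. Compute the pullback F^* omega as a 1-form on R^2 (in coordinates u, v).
F^* omega = (3*v*(-2*u^2 + 3*v^2 + 2)) du + (3*u*(-6*u^2 + v^2 + 2)) dv

Using F^*(f dg) = (f ∘ F) d(g ∘ F), substitute each coordinate x_i by F_i(u, v) in f_i, and replace dx_i by d F_i = (∂F_i/∂u) du + (∂F_i/∂v) dv.
  For the x component: f_1(F) = 6*u^2 - 3*v^2 - 2; d F_1 = (-3*v) du + (-3*u) dv
  For the y component: f_2(F) = -3*u*v; d F_2 = (-4*u) du + (2*v) dv
Combining and collecting du, dv coefficients:
  coeff of du: 3*v*(-2*u^2 + 3*v^2 + 2)
  coeff of dv: 3*u*(-6*u^2 + v^2 + 2)
F^* omega = (3*v*(-2*u^2 + 3*v^2 + 2)) du + (3*u*(-6*u^2 + v^2 + 2)) dv.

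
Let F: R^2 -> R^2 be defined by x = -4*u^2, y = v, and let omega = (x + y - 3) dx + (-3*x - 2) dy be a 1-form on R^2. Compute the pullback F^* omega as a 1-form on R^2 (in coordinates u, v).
F^* omega = (8*u*(4*u^2 - v + 3)) du + (12*u^2 - 2) dv

Using F^*(f dg) = (f ∘ F) d(g ∘ F), substitute each coordinate x_i by F_i(u, v) in f_i, and replace dx_i by d F_i = (∂F_i/∂u) du + (∂F_i/∂v) dv.
  For the x component: f_1(F) = -4*u^2 + v - 3; d F_1 = (-8*u) du + (0) dv
  For the y component: f_2(F) = 12*u^2 - 2; d F_2 = (0) du + (1) dv
Combining and collecting du, dv coefficients:
  coeff of du: 8*u*(4*u^2 - v + 3)
  coeff of dv: 12*u^2 - 2
F^* omega = (8*u*(4*u^2 - v + 3)) du + (12*u^2 - 2) dv.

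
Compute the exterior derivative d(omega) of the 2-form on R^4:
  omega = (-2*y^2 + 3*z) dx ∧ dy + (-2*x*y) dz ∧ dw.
d(omega) = (3) dx ∧ dy ∧ dz + (-2*y) dx ∧ dz ∧ dw + (-2*x) dy ∧ dz ∧ dw

For a 2-form omega = sum_{i<j} g_{ij} dx_i ∧ dx_j, the exterior derivative is
  d(omega) = sum_{i<j} d(g_{ij}) ∧ dx_i ∧ dx_j = sum_{i<j, k} (∂g_{ij}/∂x_k) dx_k ∧ dx_i ∧ dx_j.
Expand each term, using dx_k ∧ dx_i ∧ dx_j = sgn(permutation) dx_{(a)} ∧ dx_{(b)} ∧ dx_{(c)} with (a < b < c) sorted:
  d(-2*y^2 + 3*z) includes (∂/∂z)(-2*y^2 + 3*z) dz = (3) dz, which multiplied by dx ∧ dy gives (3) dx ∧ dy ∧ dz
  d(-2*x*y) includes (∂/∂x)(-2*x*y) dx = (-2*y) dx, which multiplied by dz ∧ dw gives (-2*y) dx ∧ dz ∧ dw
  d(-2*x*y) includes (∂/∂y)(-2*x*y) dy = (-2*x) dy, which multiplied by dz ∧ dw gives (-2*x) dy ∧ dz ∧ dw
Collecting like 3-forms: d(omega) = (3) dx ∧ dy ∧ dz + (-2*y) dx ∧ dz ∧ dw + (-2*x) dy ∧ dz ∧ dw.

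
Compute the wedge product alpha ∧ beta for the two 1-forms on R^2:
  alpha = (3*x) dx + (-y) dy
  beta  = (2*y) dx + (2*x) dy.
alpha ∧ beta = (6*x^2 + 2*y^2) dx ∧ dy

Distribute the wedge, using dx_i ∧ dx_j = -dx_j ∧ dx_i and dx_i ∧ dx_i = 0. For each pair (i, j) with i < j, the coefficient of dx_i ∧ dx_j in alpha ∧ beta is (alpha_i * beta_j - alpha_j * beta_i). Collecting: alpha ∧ beta = (6*x^2 + 2*y^2) dx ∧ dy.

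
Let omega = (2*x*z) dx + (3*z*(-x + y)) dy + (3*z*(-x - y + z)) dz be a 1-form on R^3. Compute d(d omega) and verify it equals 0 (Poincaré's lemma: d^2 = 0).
d(d omega) = 0

Step 1: d omega = sum_{i<j} (∂f_j/∂x_i - ∂f_i/∂x_j) dx_i ∧ dx_j:
  coeff of dx ∧ dy: -3*z
  coeff of dx ∧ dz: -2*x - 3*z
  coeff of dy ∧ dz: 3*x - 3*y - 3*z
Step 2: Apply d again to each 2-form coefficient. The only possible 3-form in R^3 is dx ∧ dy ∧ dz, with coefficient
  ∂(coeff of dy∧dz)/∂x - ∂(coeff of dx∧dz)/∂y + ∂(coeff of dx∧dy)/∂z
  = ∂/∂x (3*x - 3*y - 3*z) - ∂/∂y (-2*x - 3*z) + ∂/∂z (-3*z).
Each of these terms simplifies to sums of mixed partials that cancel in pairs. The result is 0 (by equality of mixed partials for smooth functions — Schwarz / Clairaut).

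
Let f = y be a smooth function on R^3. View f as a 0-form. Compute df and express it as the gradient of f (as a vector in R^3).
df = (0) dx + (1) dy + (0) dz; grad f = (0, 1, 0)

For a 0-form f, d f = (∂f/∂x) dx + (∂f/∂y) dy + (∂f/∂z) dz. The components of the vector representation are exactly the entries of grad f in Cartesian coordinates:
  ∂f/∂x = 0
  ∂f/∂y = 1
  ∂f/∂z = 0.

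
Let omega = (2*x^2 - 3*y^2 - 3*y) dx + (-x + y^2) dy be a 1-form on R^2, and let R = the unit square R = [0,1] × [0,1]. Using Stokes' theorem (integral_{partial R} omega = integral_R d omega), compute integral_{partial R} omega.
integral_(partial R) omega = 5

Stokes: integral_partial_R omega = integral_R d omega with d omega = (∂Q/∂x - ∂P/∂y) dx ∧ dy.
  ∂Q/∂x = -1
  ∂P/∂y = -6*y - 3
  integrand = ∂Q/∂x - ∂P/∂y = 6*y + 2.
Integrating over R: integral_0^1 integral_0^1 (6*y + 2) dx dy = 5.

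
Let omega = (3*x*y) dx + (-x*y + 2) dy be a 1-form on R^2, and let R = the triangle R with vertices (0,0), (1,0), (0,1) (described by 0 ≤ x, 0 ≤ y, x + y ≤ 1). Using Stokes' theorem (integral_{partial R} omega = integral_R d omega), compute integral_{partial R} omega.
integral_(partial R) omega = -2/3

Stokes: integral_partial_R omega = integral_R d omega with d omega = (∂Q/∂x - ∂P/∂y) dx ∧ dy.
  ∂Q/∂x = -y
  ∂P/∂y = 3*x
  integrand = ∂Q/∂x - ∂P/∂y = -3*x - y.
Integrating over R: integral_0^1 integral_0^{1-x} (-3*x - y) dy dx = -2/3.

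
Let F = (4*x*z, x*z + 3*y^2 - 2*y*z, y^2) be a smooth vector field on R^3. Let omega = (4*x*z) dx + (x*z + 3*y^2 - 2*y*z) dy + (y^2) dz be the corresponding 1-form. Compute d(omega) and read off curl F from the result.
d(omega) = (-x + 4*y) dy ∧ dz + (4*x) dz ∧ dx + (z) dx ∧ dy; curl F = (-x + 4*y, 4*x, z)

d omega = sum_{i<j} (∂f_j/∂x_i - ∂f_i/∂x_j) dx_i ∧ dx_j. Under the identification (dy ∧ dz, dz ∧ dx, dx ∧ dy) ↔ (e_x, e_y, e_z), the coefficients are exactly the components of curl F. Compute:
  ∂R/∂y - ∂Q/∂z = (2*y) - (x - 2*y) = -x + 4*y
  ∂P/∂z - ∂R/∂x = (4*x) - (0) = 4*x
  ∂Q/∂x - ∂P/∂y = (z) - (0) = z.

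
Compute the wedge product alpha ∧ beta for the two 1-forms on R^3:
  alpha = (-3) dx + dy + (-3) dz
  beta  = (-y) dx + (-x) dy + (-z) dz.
alpha ∧ beta = (3*x + y) dx ∧ dy + (-3*y + 3*z) dx ∧ dz + (-3*x - z) dy ∧ dz

Distribute the wedge, using dx_i ∧ dx_j = -dx_j ∧ dx_i and dx_i ∧ dx_i = 0. For each pair (i, j) with i < j, the coefficient of dx_i ∧ dx_j in alpha ∧ beta is (alpha_i * beta_j - alpha_j * beta_i). Collecting: alpha ∧ beta = (3*x + y) dx ∧ dy + (-3*y + 3*z) dx ∧ dz + (-3*x - z) dy ∧ dz.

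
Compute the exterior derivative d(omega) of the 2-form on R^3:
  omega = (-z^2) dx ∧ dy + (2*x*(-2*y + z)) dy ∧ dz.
d(omega) = (-4*y) dx ∧ dy ∧ dz

For a 2-form omega = sum_{i<j} g_{ij} dx_i ∧ dx_j, the exterior derivative is
  d(omega) = sum_{i<j} d(g_{ij}) ∧ dx_i ∧ dx_j = sum_{i<j, k} (∂g_{ij}/∂x_k) dx_k ∧ dx_i ∧ dx_j.
Expand each term, using dx_k ∧ dx_i ∧ dx_j = sgn(permutation) dx_{(a)} ∧ dx_{(b)} ∧ dx_{(c)} with (a < b < c) sorted:
  d(-z^2) includes (∂/∂z)(-z^2) dz = (-2*z) dz, which multiplied by dx ∧ dy gives (-2*z) dx ∧ dy ∧ dz
  d(2*x*(-2*y + z)) includes (∂/∂x)(2*x*(-2*y + z)) dx = (-4*y + 2*z) dx, which multiplied by dy ∧ dz gives (-4*y + 2*z) dx ∧ dy ∧ dz
Collecting like 3-forms: d(omega) = (-4*y) dx ∧ dy ∧ dz.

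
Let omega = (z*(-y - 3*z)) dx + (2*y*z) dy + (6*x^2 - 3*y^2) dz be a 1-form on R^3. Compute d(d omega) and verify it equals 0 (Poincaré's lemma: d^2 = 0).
d(d omega) = 0

Step 1: d omega = sum_{i<j} (∂f_j/∂x_i - ∂f_i/∂x_j) dx_i ∧ dx_j:
  coeff of dx ∧ dy: z
  coeff of dx ∧ dz: 12*x + y + 6*z
  coeff of dy ∧ dz: -8*y
Step 2: Apply d again to each 2-form coefficient. The only possible 3-form in R^3 is dx ∧ dy ∧ dz, with coefficient
  ∂(coeff of dy∧dz)/∂x - ∂(coeff of dx∧dz)/∂y + ∂(coeff of dx∧dy)/∂z
  = ∂/∂x (-8*y) - ∂/∂y (12*x + y + 6*z) + ∂/∂z (z).
Each of these terms simplifies to sums of mixed partials that cancel in pairs. The result is 0 (by equality of mixed partials for smooth functions — Schwarz / Clairaut).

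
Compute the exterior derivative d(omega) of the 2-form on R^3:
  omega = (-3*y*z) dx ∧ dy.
d(omega) = (-3*y) dx ∧ dy ∧ dz

For a 2-form omega = sum_{i<j} g_{ij} dx_i ∧ dx_j, the exterior derivative is
  d(omega) = sum_{i<j} d(g_{ij}) ∧ dx_i ∧ dx_j = sum_{i<j, k} (∂g_{ij}/∂x_k) dx_k ∧ dx_i ∧ dx_j.
Expand each term, using dx_k ∧ dx_i ∧ dx_j = sgn(permutation) dx_{(a)} ∧ dx_{(b)} ∧ dx_{(c)} with (a < b < c) sorted:
  d(-3*y*z) includes (∂/∂z)(-3*y*z) dz = (-3*y) dz, which multiplied by dx ∧ dy gives (-3*y) dx ∧ dy ∧ dz
Collecting like 3-forms: d(omega) = (-3*y) dx ∧ dy ∧ dz.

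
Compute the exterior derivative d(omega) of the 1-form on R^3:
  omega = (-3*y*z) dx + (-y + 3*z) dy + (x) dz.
d(omega) = (3*z) dx ∧ dy + (3*y + 1) dx ∧ dz + (-3) dy ∧ dz

For a 1-form omega = sum_i f_i dx_i, the exterior derivative is
  d(omega) = sum_{i < j} (∂f_j/∂x_i - ∂f_i/∂x_j) dx_i ∧ dx_j.
  coefficient of dx ∧ dy: ∂f_2/∂x - ∂f_1/∂y = ∂(-y + 3*z)/∂x - ∂(-3*y*z)/∂y = 3*z
  coefficient of dx ∧ dz: ∂f_3/∂x - ∂f_1/∂z = ∂(x)/∂x - ∂(-3*y*z)/∂z = 3*y + 1
  coefficient of dy ∧ dz: ∂f_3/∂y - ∂f_2/∂z = ∂(x)/∂y - ∂(-y + 3*z)/∂z = -3
Assembling: d(omega) = (3*z) dx ∧ dy + (3*y + 1) dx ∧ dz + (-3) dy ∧ dz.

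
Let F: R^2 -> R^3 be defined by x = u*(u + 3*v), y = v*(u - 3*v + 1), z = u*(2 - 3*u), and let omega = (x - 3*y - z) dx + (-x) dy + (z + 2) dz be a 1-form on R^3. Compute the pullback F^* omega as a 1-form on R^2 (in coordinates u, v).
F^* omega = (26*u^3 + 11*u^2*v - 22*u^2 + 15*u*v^2 - 12*u*v - 8*u + 27*v^3 - 9*v^2 + 4) du + (u*(11*u^2 + 3*u*v - 7*u + 45*v^2 - 12*v)) dv

Using F^*(f dg) = (f ∘ F) d(g ∘ F), substitute each coordinate x_i by F_i(u, v) in f_i, and replace dx_i by d F_i = (∂F_i/∂u) du + (∂F_i/∂v) dv.
  For the x component: f_1(F) = 4*u^2 - 2*u + 9*v^2 - 3*v; d F_1 = (2*u + 3*v) du + (3*u) dv
  For the y component: f_2(F) = u*(-u - 3*v); d F_2 = (v) du + (u - 6*v + 1) dv
  For the z component: f_3(F) = -3*u^2 + 2*u + 2; d F_3 = (2 - 6*u) du + (0) dv
Combining and collecting du, dv coefficients:
  coeff of du: 26*u^3 + 11*u^2*v - 22*u^2 + 15*u*v^2 - 12*u*v - 8*u + 27*v^3 - 9*v^2 + 4
  coeff of dv: u*(11*u^2 + 3*u*v - 7*u + 45*v^2 - 12*v)
F^* omega = (26*u^3 + 11*u^2*v - 22*u^2 + 15*u*v^2 - 12*u*v - 8*u + 27*v^3 - 9*v^2 + 4) du + (u*(11*u^2 + 3*u*v - 7*u + 45*v^2 - 12*v)) dv.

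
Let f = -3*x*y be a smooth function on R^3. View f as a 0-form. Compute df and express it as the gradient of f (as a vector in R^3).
df = (-3*y) dx + (-3*x) dy + (0) dz; grad f = (-3*y, -3*x, 0)

For a 0-form f, d f = (∂f/∂x) dx + (∂f/∂y) dy + (∂f/∂z) dz. The components of the vector representation are exactly the entries of grad f in Cartesian coordinates:
  ∂f/∂x = -3*y
  ∂f/∂y = -3*x
  ∂f/∂z = 0.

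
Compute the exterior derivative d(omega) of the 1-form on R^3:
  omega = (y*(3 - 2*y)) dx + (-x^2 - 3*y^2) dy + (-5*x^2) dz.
d(omega) = (-2*x + 4*y - 3) dx ∧ dy + (-10*x) dx ∧ dz

For a 1-form omega = sum_i f_i dx_i, the exterior derivative is
  d(omega) = sum_{i < j} (∂f_j/∂x_i - ∂f_i/∂x_j) dx_i ∧ dx_j.
  coefficient of dx ∧ dy: ∂f_2/∂x - ∂f_1/∂y = ∂(-x^2 - 3*y^2)/∂x - ∂(y*(3 - 2*y))/∂y = -2*x + 4*y - 3
  coefficient of dx ∧ dz: ∂f_3/∂x - ∂f_1/∂z = ∂(-5*x^2)/∂x - ∂(y*(3 - 2*y))/∂z = -10*x
Assembling: d(omega) = (-2*x + 4*y - 3) dx ∧ dy + (-10*x) dx ∧ dz.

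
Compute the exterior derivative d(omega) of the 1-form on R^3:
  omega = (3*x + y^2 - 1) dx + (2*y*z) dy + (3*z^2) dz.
d(omega) = (-2*y) dx ∧ dy + (-2*y) dy ∧ dz

For a 1-form omega = sum_i f_i dx_i, the exterior derivative is
  d(omega) = sum_{i < j} (∂f_j/∂x_i - ∂f_i/∂x_j) dx_i ∧ dx_j.
  coefficient of dx ∧ dy: ∂f_2/∂x - ∂f_1/∂y = ∂(2*y*z)/∂x - ∂(3*x + y^2 - 1)/∂y = -2*y
  coefficient of dy ∧ dz: ∂f_3/∂y - ∂f_2/∂z = ∂(3*z^2)/∂y - ∂(2*y*z)/∂z = -2*y
Assembling: d(omega) = (-2*y) dx ∧ dy + (-2*y) dy ∧ dz.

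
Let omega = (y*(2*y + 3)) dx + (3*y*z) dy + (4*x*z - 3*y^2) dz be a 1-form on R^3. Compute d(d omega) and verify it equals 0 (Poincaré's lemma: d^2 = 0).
d(d omega) = 0

Step 1: d omega = sum_{i<j} (∂f_j/∂x_i - ∂f_i/∂x_j) dx_i ∧ dx_j:
  coeff of dx ∧ dy: -4*y - 3
  coeff of dx ∧ dz: 4*z
  coeff of dy ∧ dz: -9*y
Step 2: Apply d again to each 2-form coefficient. The only possible 3-form in R^3 is dx ∧ dy ∧ dz, with coefficient
  ∂(coeff of dy∧dz)/∂x - ∂(coeff of dx∧dz)/∂y + ∂(coeff of dx∧dy)/∂z
  = ∂/∂x (-9*y) - ∂/∂y (4*z) + ∂/∂z (-4*y - 3).
Each of these terms simplifies to sums of mixed partials that cancel in pairs. The result is 0 (by equality of mixed partials for smooth functions — Schwarz / Clairaut).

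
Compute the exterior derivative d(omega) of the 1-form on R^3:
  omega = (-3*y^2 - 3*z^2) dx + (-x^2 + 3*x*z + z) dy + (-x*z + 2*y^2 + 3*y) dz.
d(omega) = (-2*x + 6*y + 3*z) dx ∧ dy + (5*z) dx ∧ dz + (-3*x + 4*y + 2) dy ∧ dz

For a 1-form omega = sum_i f_i dx_i, the exterior derivative is
  d(omega) = sum_{i < j} (∂f_j/∂x_i - ∂f_i/∂x_j) dx_i ∧ dx_j.
  coefficient of dx ∧ dy: ∂f_2/∂x - ∂f_1/∂y = ∂(-x^2 + 3*x*z + z)/∂x - ∂(-3*y^2 - 3*z^2)/∂y = -2*x + 6*y + 3*z
  coefficient of dx ∧ dz: ∂f_3/∂x - ∂f_1/∂z = ∂(-x*z + 2*y^2 + 3*y)/∂x - ∂(-3*y^2 - 3*z^2)/∂z = 5*z
  coefficient of dy ∧ dz: ∂f_3/∂y - ∂f_2/∂z = ∂(-x*z + 2*y^2 + 3*y)/∂y - ∂(-x^2 + 3*x*z + z)/∂z = -3*x + 4*y + 2
Assembling: d(omega) = (-2*x + 6*y + 3*z) dx ∧ dy + (5*z) dx ∧ dz + (-3*x + 4*y + 2) dy ∧ dz.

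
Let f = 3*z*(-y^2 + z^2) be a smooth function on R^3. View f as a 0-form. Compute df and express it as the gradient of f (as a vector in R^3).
df = (0) dx + (-6*y*z) dy + (-3*y^2 + 9*z^2) dz; grad f = (0, -6*y*z, -3*y^2 + 9*z^2)

For a 0-form f, d f = (∂f/∂x) dx + (∂f/∂y) dy + (∂f/∂z) dz. The components of the vector representation are exactly the entries of grad f in Cartesian coordinates:
  ∂f/∂x = 0
  ∂f/∂y = -6*y*z
  ∂f/∂z = -3*y^2 + 9*z^2.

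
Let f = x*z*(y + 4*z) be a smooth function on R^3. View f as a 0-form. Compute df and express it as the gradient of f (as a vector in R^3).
df = (z*(y + 4*z)) dx + (x*z) dy + (x*(y + 8*z)) dz; grad f = (z*(y + 4*z), x*z, x*(y + 8*z))

For a 0-form f, d f = (∂f/∂x) dx + (∂f/∂y) dy + (∂f/∂z) dz. The components of the vector representation are exactly the entries of grad f in Cartesian coordinates:
  ∂f/∂x = z*(y + 4*z)
  ∂f/∂y = x*z
  ∂f/∂z = x*(y + 8*z).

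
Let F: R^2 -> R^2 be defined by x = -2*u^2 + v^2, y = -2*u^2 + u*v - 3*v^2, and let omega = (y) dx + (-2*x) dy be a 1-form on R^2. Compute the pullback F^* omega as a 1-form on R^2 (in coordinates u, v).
F^* omega = (-8*u^3 + 20*u*v^2 - 2*v^3) du + (4*u^3 - 28*u^2*v + 6*v^3) dv

Using F^*(f dg) = (f ∘ F) d(g ∘ F), substitute each coordinate x_i by F_i(u, v) in f_i, and replace dx_i by d F_i = (∂F_i/∂u) du + (∂F_i/∂v) dv.
  For the x component: f_1(F) = -2*u^2 + u*v - 3*v^2; d F_1 = (-4*u) du + (2*v) dv
  For the y component: f_2(F) = 4*u^2 - 2*v^2; d F_2 = (-4*u + v) du + (u - 6*v) dv
Combining and collecting du, dv coefficients:
  coeff of du: -8*u^3 + 20*u*v^2 - 2*v^3
  coeff of dv: 4*u^3 - 28*u^2*v + 6*v^3
F^* omega = (-8*u^3 + 20*u*v^2 - 2*v^3) du + (4*u^3 - 28*u^2*v + 6*v^3) dv.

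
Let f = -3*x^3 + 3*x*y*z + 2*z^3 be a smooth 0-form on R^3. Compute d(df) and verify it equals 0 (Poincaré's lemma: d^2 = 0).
d(df) = 0

Step 1: df = sum_i (∂f/∂x_i) dx_i = (-9*x^2 + 3*y*z) dx + (3*x*z) dy + (3*x*y + 6*z^2) dz.
Step 2: Apply d again. Using the 1-form formula, the coefficient of dx ∧ dy in d(df) is ∂^2 f/∂x ∂y - ∂^2 f/∂y ∂x = (3*z) - (3*z) = 0 (equality of mixed partials for smooth f).
Similarly for dx ∧ dz and dy ∧ dz — all coefficients vanish. So d(df) = 0.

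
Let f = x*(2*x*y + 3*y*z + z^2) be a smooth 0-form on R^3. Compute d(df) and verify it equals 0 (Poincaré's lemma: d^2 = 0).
d(df) = 0

Step 1: df = sum_i (∂f/∂x_i) dx_i = (4*x*y + 3*y*z + z^2) dx + (x*(2*x + 3*z)) dy + (x*(3*y + 2*z)) dz.
Step 2: Apply d again. Using the 1-form formula, the coefficient of dx ∧ dy in d(df) is ∂^2 f/∂x ∂y - ∂^2 f/∂y ∂x = (4*x + 3*z) - (4*x + 3*z) = 0 (equality of mixed partials for smooth f).
Similarly for dx ∧ dz and dy ∧ dz — all coefficients vanish. So d(df) = 0.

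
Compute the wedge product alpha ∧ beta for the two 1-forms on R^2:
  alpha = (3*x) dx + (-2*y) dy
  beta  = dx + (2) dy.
alpha ∧ beta = (6*x + 2*y) dx ∧ dy

Distribute the wedge, using dx_i ∧ dx_j = -dx_j ∧ dx_i and dx_i ∧ dx_i = 0. For each pair (i, j) with i < j, the coefficient of dx_i ∧ dx_j in alpha ∧ beta is (alpha_i * beta_j - alpha_j * beta_i). Collecting: alpha ∧ beta = (6*x + 2*y) dx ∧ dy.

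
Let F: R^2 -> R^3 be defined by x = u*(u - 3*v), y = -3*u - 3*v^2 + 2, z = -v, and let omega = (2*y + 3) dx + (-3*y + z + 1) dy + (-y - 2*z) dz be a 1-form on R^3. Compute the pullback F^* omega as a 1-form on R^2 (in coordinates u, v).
F^* omega = (-12*u^2 - 12*u*v^2 + 18*u*v - 13*u + 18*v^3 - 27*v^2 - 18*v + 15) du + (18*u^2 + 18*u*v^2 - 54*u*v - 24*u - 54*v^3 + 3*v^2 + 28*v + 2) dv

Using F^*(f dg) = (f ∘ F) d(g ∘ F), substitute each coordinate x_i by F_i(u, v) in f_i, and replace dx_i by d F_i = (∂F_i/∂u) du + (∂F_i/∂v) dv.
  For the x component: f_1(F) = -6*u - 6*v^2 + 7; d F_1 = (2*u - 3*v) du + (-3*u) dv
  For the y component: f_2(F) = 9*u + 9*v^2 - v - 5; d F_2 = (-3) du + (-6*v) dv
  For the z component: f_3(F) = 3*u + 3*v^2 + 2*v - 2; d F_3 = (0) du + (-1) dv
Combining and collecting du, dv coefficients:
  coeff of du: -12*u^2 - 12*u*v^2 + 18*u*v - 13*u + 18*v^3 - 27*v^2 - 18*v + 15
  coeff of dv: 18*u^2 + 18*u*v^2 - 54*u*v - 24*u - 54*v^3 + 3*v^2 + 28*v + 2
F^* omega = (-12*u^2 - 12*u*v^2 + 18*u*v - 13*u + 18*v^3 - 27*v^2 - 18*v + 15) du + (18*u^2 + 18*u*v^2 - 54*u*v - 24*u - 54*v^3 + 3*v^2 + 28*v + 2) dv.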